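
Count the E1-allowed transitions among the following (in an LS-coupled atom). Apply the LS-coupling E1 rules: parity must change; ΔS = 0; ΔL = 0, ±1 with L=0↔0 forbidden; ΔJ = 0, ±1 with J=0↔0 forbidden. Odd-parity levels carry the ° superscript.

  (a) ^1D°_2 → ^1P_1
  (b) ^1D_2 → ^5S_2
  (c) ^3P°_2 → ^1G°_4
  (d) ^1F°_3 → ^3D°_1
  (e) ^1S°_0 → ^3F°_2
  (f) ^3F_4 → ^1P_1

(a) allowed
(b) forbidden (parity, ΔS, ΔL fail)
(c) forbidden (parity, ΔS, ΔL, ΔJ fail)
(d) forbidden (parity, ΔS, ΔJ fail)
(e) forbidden (parity, ΔS, ΔL, ΔJ fail)
(f) forbidden (parity, ΔS, ΔL, ΔJ fail)
Total allowed: 1 of 6.

1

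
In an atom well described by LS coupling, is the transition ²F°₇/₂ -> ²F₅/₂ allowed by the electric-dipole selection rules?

Initial level: S=1/2, L=3, J=7/2, parity odd. Final level: S=1/2, L=3, J=5/2, parity even.
Parity must change: odd → even — satisfied.
ΔS = 0: S: 1/2 → 1/2 — satisfied.
ΔL = 0, ±1 (not L=0↔0): L: 3 → 3, ΔL = +0 — satisfied.
ΔJ = 0, ±1 (not J=0↔0): J: 7/2 → 5/2, ΔJ = -1 — satisfied.
All four E1 rules are satisfied.

allowed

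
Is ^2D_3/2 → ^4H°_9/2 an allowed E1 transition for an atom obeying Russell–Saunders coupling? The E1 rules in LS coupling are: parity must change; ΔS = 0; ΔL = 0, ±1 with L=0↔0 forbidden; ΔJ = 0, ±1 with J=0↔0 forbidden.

Initial level: S=1/2, L=2, J=3/2, parity even. Final level: S=3/2, L=5, J=9/2, parity odd.
Parity must change: even → odd — passes.
ΔS = 0: S: 1/2 → 3/2 — fails.
ΔJ = 0, ±1 (not J=0↔0): J: 3/2 → 9/2, ΔJ = +3 — fails.
ΔL = 0, ±1 (not L=0↔0): L: 2 → 5, ΔL = +3 — fails.
Rule(s) violated: ΔS, ΔL, ΔJ.

forbidden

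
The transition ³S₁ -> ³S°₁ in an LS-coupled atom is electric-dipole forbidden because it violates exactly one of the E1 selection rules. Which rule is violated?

Initial level: S=1, L=0, J=1, parity even. Final level: S=1, L=0, J=1, parity odd.
Parity must change: even → odd — ok.
ΔS = 0: S: 1 → 1 — ok.
ΔL = 0, ±1 (not L=0↔0): L: 0 → 0, ΔL = +0 — fails.
ΔJ = 0, ±1 (not J=0↔0): J: 1 → 1, ΔJ = +0 — ok.

the L=0 ↔ L=0 exclusion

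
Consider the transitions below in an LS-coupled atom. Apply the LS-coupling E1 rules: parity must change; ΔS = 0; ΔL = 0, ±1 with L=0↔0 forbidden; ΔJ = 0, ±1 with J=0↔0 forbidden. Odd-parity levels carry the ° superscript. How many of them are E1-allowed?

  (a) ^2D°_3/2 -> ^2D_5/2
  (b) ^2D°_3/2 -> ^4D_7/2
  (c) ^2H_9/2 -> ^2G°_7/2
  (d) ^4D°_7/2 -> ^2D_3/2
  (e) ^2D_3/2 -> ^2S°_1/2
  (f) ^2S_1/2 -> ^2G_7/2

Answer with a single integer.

(a) allowed
(b) forbidden (ΔS, ΔJ fail)
(c) allowed
(d) forbidden (ΔS, ΔJ fail)
(e) forbidden (ΔL fails)
(f) forbidden (parity, ΔL, ΔJ fail)
Total allowed: 2 of 6.

2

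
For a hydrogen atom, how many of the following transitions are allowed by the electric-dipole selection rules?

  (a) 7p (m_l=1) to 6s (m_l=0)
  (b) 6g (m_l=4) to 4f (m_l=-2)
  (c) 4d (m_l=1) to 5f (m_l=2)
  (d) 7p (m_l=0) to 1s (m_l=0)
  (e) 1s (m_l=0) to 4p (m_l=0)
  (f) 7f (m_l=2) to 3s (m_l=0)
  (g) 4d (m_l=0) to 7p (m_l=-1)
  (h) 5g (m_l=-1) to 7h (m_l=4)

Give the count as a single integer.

(a) allowed
(b) forbidden — Δm_l = -6 (E1 requires Δm_l = 0, ±1)
(c) allowed
(d) allowed
(e) allowed
(f) forbidden — Δl = -3 (E1 requires Δl = ±1); Δm_l = -2 (E1 requires Δm_l = 0, ±1)
(g) allowed
(h) forbidden — Δm_l = +5 (E1 requires Δm_l = 0, ±1)
Total allowed: 5 of 8.

5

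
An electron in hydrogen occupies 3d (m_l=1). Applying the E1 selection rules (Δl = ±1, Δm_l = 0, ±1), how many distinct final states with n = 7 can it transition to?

5

E1 requires Δl = ±1, so l_f ∈ {1, 3}; with 0 ≤ l_f ≤ n_f−1 = 6, the allowed l_f values are {1, 3}.
For l_f = 1: m_f ∈ {m_i−1, m_i, m_i+1} ∩ [−1, 1] = {0, 1} → 2 states.
For l_f = 3: m_f ∈ {m_i−1, m_i, m_i+1} ∩ [−3, 3] = {0, 1, 2} → 3 states.
Total: 5.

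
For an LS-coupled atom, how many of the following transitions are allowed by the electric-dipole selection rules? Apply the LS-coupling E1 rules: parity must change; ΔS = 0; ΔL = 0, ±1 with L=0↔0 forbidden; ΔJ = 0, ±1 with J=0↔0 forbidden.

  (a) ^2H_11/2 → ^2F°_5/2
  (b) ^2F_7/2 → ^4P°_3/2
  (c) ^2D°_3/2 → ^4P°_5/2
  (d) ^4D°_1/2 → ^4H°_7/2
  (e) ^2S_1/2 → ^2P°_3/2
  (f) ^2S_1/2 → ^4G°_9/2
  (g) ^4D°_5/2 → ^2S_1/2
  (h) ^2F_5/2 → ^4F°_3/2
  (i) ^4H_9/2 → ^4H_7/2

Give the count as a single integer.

1

(a) forbidden (ΔL, ΔJ fail)
(b) forbidden (ΔS, ΔL, ΔJ fail)
(c) forbidden (parity, ΔS fail)
(d) forbidden (parity, ΔL, ΔJ fail)
(e) allowed
(f) forbidden (ΔS, ΔL, ΔJ fail)
(g) forbidden (ΔS, ΔL, ΔJ fail)
(h) forbidden (ΔS fails)
(i) forbidden (parity fails)
Total allowed: 1 of 9.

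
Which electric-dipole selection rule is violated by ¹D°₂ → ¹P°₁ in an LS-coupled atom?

Initial level: S=0, L=2, J=2, parity odd. Final level: S=0, L=1, J=1, parity odd.
Parity must change: odd → odd — fails.
ΔS = 0: S: 0 → 0 — passes.
ΔL = 0, ±1 (not L=0↔0): L: 2 → 1, ΔL = -1 — passes.
ΔJ = 0, ±1 (not J=0↔0): J: 2 → 1, ΔJ = -1 — passes.

parity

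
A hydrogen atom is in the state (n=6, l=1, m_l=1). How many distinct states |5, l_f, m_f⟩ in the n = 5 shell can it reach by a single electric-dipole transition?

4

E1 requires Δl = ±1, so l_f ∈ {0, 2}; with 0 ≤ l_f ≤ n_f−1 = 4, the allowed l_f values are {0, 2}.
For l_f = 0: m_f ∈ {m_i−1, m_i, m_i+1} ∩ [−0, 0] = {0} → 1 state.
For l_f = 2: m_f ∈ {m_i−1, m_i, m_i+1} ∩ [−2, 2] = {0, 1, 2} → 3 states.
Total: 4.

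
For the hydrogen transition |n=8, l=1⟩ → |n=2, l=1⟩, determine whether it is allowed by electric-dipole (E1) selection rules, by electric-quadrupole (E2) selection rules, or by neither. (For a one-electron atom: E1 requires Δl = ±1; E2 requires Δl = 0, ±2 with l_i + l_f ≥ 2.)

Δl = 1 − 1 = +0; l_i + l_f = 2.
E1 (Δl = ±1): not satisfied.
E2 (Δl = 0,±2, l_i+l_f ≥ 2): satisfied.

E2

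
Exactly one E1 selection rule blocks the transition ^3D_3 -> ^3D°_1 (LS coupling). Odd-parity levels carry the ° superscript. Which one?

Reading off the term symbols: S 1→1, L 2→2, J 3→1, parity even→odd.
ΔL = 0, ±1 (not L=0↔0): L: 2 → 2, ΔL = +0 — ✓.
ΔJ = 0, ±1 (not J=0↔0): J: 3 → 1, ΔJ = -2 — ✗.
Parity must change: even → odd — ✓.
ΔS = 0: S: 1 → 1 — ✓.

the ΔJ = 0, ±1 rule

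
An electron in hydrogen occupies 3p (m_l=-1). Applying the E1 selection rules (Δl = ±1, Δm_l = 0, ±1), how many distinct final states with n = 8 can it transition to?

4

E1 requires Δl = ±1, so l_f ∈ {0, 2}; with 0 ≤ l_f ≤ n_f−1 = 7, the allowed l_f values are {0, 2}.
For l_f = 0: m_f ∈ {m_i−1, m_i, m_i+1} ∩ [−0, 0] = {0} → 1 state.
For l_f = 2: m_f ∈ {m_i−1, m_i, m_i+1} ∩ [−2, 2] = {-2, -1, 0} → 3 states.
Total: 4.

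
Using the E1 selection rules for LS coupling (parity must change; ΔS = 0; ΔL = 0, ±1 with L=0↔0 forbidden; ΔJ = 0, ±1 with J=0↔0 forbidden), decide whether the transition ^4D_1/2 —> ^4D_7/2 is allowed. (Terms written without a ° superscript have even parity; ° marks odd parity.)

Reading off the term symbols: S 3/2→3/2, L 2→2, J 1/2→7/2, parity even→even.
Parity must change: even → even — fails.
ΔS = 0: S: 3/2 → 3/2 — passes.
ΔL = 0, ±1 (not L=0↔0): L: 2 → 2, ΔL = +0 — passes.
ΔJ = 0, ±1 (not J=0↔0): J: 1/2 → 7/2, ΔJ = +3 — fails.
Rule(s) violated: parity, ΔJ.

forbidden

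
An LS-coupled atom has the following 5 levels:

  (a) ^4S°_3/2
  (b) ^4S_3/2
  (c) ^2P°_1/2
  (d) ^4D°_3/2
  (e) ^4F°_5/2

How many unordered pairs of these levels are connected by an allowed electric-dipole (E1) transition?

0

(a)–(b): forbidden (ΔL).
(a)–(c): forbidden (parity, ΔS).
(a)–(d): forbidden (parity, ΔL).
(a)–(e): forbidden (parity, ΔL).
(b)–(c): forbidden (ΔS).
(b)–(d): forbidden (ΔL).
(b)–(e): forbidden (ΔL).
(c)–(d): forbidden (parity, ΔS).
(c)–(e): forbidden (parity, ΔS, ΔL, ΔJ).
(d)–(e): forbidden (parity).
Allowed pairs: 0 of 10.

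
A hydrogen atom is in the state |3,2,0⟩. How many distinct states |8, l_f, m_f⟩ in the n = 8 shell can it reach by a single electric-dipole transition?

6

E1 requires Δl = ±1, so l_f ∈ {1, 3}; with 0 ≤ l_f ≤ n_f−1 = 7, the allowed l_f values are {1, 3}.
For l_f = 1: m_f ∈ {m_i−1, m_i, m_i+1} ∩ [−1, 1] = {-1, 0, 1} → 3 states.
For l_f = 3: m_f ∈ {m_i−1, m_i, m_i+1} ∩ [−3, 3] = {-1, 0, 1} → 3 states.
Total: 6.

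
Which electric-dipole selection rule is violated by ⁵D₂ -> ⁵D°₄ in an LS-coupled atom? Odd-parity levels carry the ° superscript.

the ΔJ = 0, ±1 rule

ΔJ = 0, ±1 (not J=0↔0): J: 2 → 4, ΔJ = +2 — violated.
Parity must change: even → odd — satisfied.
ΔL = 0, ±1 (not L=0↔0): L: 2 → 2, ΔL = +0 — satisfied.
ΔS = 0: S: 2 → 2 — satisfied.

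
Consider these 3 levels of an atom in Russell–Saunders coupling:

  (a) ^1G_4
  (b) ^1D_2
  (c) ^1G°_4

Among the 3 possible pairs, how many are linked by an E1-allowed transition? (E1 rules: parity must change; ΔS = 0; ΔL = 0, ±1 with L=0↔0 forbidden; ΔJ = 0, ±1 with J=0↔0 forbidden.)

1

(a)–(b): forbidden (parity, ΔL, ΔJ).
(a)–(c): allowed.
(b)–(c): forbidden (ΔL, ΔJ).
Allowed pairs: 1 of 3.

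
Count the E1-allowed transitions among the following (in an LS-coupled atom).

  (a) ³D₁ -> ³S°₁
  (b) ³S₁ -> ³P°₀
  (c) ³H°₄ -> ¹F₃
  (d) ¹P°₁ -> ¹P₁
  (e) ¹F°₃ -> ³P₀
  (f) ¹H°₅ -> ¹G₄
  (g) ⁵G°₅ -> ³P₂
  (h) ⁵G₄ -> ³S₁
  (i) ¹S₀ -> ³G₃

3

(a) forbidden (ΔL fails)
(b) allowed
(c) forbidden (ΔS, ΔL fail)
(d) allowed
(e) forbidden (ΔS, ΔL, ΔJ fail)
(f) allowed
(g) forbidden (ΔS, ΔL, ΔJ fail)
(h) forbidden (parity, ΔS, ΔL, ΔJ fail)
(i) forbidden (parity, ΔS, ΔL, ΔJ fail)
Total allowed: 3 of 9.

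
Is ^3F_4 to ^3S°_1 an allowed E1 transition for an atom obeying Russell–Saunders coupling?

Reading off the term symbols: S 1→1, L 3→0, J 4→1, parity even→odd.
Parity must change: even → odd — satisfied.
ΔS = 0: S: 1 → 1 — satisfied.
ΔJ = 0, ±1 (not J=0↔0): J: 4 → 1, ΔJ = -3 — violated.
ΔL = 0, ±1 (not L=0↔0): L: 3 → 0, ΔL = -3 — violated.
Rule(s) violated: ΔL, ΔJ.

forbidden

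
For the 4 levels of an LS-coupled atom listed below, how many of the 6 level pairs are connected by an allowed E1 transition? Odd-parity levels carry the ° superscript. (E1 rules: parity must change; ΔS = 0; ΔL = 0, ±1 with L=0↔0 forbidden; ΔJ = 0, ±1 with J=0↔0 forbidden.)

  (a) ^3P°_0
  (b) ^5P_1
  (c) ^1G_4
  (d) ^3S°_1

0

(a)–(b): forbidden (ΔS).
(a)–(c): forbidden (ΔS, ΔL, ΔJ).
(a)–(d): forbidden (parity).
(b)–(c): forbidden (parity, ΔS, ΔL, ΔJ).
(b)–(d): forbidden (ΔS).
(c)–(d): forbidden (ΔS, ΔL, ΔJ).
Allowed pairs: 0 of 6.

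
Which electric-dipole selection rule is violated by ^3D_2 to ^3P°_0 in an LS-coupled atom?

the ΔJ = 0, ±1 rule

Reading off the term symbols: S 1→1, L 2→1, J 2→0, parity even→odd.
Parity must change: even → odd — ok.
ΔS = 0: S: 1 → 1 — ok.
ΔL = 0, ±1 (not L=0↔0): L: 2 → 1, ΔL = -1 — ok.
ΔJ = 0, ±1 (not J=0↔0): J: 2 → 0, ΔJ = -2 — fails.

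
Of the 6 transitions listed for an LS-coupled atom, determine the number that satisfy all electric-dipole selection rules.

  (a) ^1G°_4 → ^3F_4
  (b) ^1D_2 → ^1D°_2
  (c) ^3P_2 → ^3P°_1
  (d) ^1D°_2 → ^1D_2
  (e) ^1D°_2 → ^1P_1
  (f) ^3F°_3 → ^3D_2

(a) forbidden (ΔS fails)
(b) allowed
(c) allowed
(d) allowed
(e) allowed
(f) allowed
Total allowed: 5 of 6.

5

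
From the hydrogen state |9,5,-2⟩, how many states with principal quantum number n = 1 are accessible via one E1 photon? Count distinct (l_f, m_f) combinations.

E1 requires l_f ∈ {4, 6}, but neither lies in [0, 0], so no final state is reachable.
Total: 0.

0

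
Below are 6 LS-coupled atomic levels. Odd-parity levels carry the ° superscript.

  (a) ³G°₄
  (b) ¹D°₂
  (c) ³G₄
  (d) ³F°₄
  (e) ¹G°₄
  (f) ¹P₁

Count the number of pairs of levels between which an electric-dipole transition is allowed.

(a)–(b): forbidden (parity, ΔS, ΔL, ΔJ).
(a)–(c): allowed.
(a)–(d): forbidden (parity).
(a)–(e): forbidden (parity, ΔS).
(a)–(f): forbidden (ΔS, ΔL, ΔJ).
(b)–(c): forbidden (ΔS, ΔL, ΔJ).
(b)–(d): forbidden (parity, ΔS, ΔJ).
(b)–(e): forbidden (parity, ΔL, ΔJ).
(b)–(f): allowed.
(c)–(d): allowed.
(c)–(e): forbidden (ΔS).
(c)–(f): forbidden (parity, ΔS, ΔL, ΔJ).
(d)–(e): forbidden (parity, ΔS).
(d)–(f): forbidden (ΔS, ΔL, ΔJ).
(e)–(f): forbidden (ΔL, ΔJ).
Allowed pairs: 3 of 15.

3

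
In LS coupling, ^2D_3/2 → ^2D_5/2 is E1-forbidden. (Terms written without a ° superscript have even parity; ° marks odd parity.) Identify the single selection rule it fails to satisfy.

ΔL = 0, ±1 (not L=0↔0): L: 2 → 2, ΔL = +0 — passes.
Parity must change: even → even — fails.
ΔS = 0: S: 1/2 → 1/2 — passes.
ΔJ = 0, ±1 (not J=0↔0): J: 3/2 → 5/2, ΔJ = +1 — passes.

parity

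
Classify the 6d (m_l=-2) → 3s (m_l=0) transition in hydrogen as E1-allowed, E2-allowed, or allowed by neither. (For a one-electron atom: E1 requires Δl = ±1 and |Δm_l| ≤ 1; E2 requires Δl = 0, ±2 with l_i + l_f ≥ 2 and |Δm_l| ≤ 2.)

E2

Δl = 0 − 2 = -2; l_i + l_f = 2.
Δm_l = +2.
E1 (Δl = ±1, |Δm_l| ≤ 1): not satisfied.
E2 (Δl = 0,±2, l_i+l_f ≥ 2, |Δm_l| ≤ 2): satisfied.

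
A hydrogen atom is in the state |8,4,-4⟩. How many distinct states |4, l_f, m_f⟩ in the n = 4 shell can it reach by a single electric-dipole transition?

1

E1 requires Δl = ±1, so l_f ∈ {3, 5}; with 0 ≤ l_f ≤ n_f−1 = 3, the allowed l_f values are {3}.
For l_f = 3: m_f ∈ {m_i−1, m_i, m_i+1} ∩ [−3, 3] = {-3} → 1 state.
Total: 1.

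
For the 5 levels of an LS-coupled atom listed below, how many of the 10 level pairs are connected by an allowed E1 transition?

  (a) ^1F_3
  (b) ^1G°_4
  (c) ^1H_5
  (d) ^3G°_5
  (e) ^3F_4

(a)–(b): allowed.
(a)–(c): forbidden (parity, ΔL, ΔJ).
(a)–(d): forbidden (ΔS, ΔJ).
(a)–(e): forbidden (parity, ΔS).
(b)–(c): allowed.
(b)–(d): forbidden (parity, ΔS).
(b)–(e): forbidden (ΔS).
(c)–(d): forbidden (ΔS).
(c)–(e): forbidden (parity, ΔS, ΔL).
(d)–(e): allowed.
Allowed pairs: 3 of 10.

3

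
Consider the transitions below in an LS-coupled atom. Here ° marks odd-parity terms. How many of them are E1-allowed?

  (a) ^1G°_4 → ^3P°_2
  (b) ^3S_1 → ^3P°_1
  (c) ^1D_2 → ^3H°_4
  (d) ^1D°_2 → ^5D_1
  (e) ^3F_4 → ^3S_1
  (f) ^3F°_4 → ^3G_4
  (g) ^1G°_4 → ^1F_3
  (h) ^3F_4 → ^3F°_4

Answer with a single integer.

4

(a) forbidden (parity, ΔS, ΔL, ΔJ fail)
(b) allowed
(c) forbidden (ΔS, ΔL, ΔJ fail)
(d) forbidden (ΔS fails)
(e) forbidden (parity, ΔL, ΔJ fail)
(f) allowed
(g) allowed
(h) allowed
Total allowed: 4 of 8.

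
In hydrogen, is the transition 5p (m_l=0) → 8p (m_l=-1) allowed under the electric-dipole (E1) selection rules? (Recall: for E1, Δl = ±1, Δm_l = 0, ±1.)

Initial l = 1, final l = 1, so Δl = +0. E1 requires Δl = ±1: fails.
m_l: 0 → -1 (Δm_l = -1). |Δm_l| ≤ 1 ok.
The transition is electric-dipole forbidden.

forbidden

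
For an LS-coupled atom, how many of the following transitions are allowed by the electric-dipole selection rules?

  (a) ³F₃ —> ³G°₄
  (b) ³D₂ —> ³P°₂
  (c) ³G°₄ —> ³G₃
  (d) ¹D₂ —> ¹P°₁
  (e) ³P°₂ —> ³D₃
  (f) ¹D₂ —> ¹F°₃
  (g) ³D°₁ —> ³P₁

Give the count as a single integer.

(a) allowed
(b) allowed
(c) allowed
(d) allowed
(e) allowed
(f) allowed
(g) allowed
Total allowed: 7 of 7.

7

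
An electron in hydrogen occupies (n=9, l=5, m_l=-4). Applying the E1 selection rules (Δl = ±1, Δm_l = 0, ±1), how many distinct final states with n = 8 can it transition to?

E1 requires Δl = ±1, so l_f ∈ {4, 6}; with 0 ≤ l_f ≤ n_f−1 = 7, the allowed l_f values are {4, 6}.
For l_f = 4: m_f ∈ {m_i−1, m_i, m_i+1} ∩ [−4, 4] = {-4, -3} → 2 states.
For l_f = 6: m_f ∈ {m_i−1, m_i, m_i+1} ∩ [−6, 6] = {-5, -4, -3} → 3 states.
Total: 5.

5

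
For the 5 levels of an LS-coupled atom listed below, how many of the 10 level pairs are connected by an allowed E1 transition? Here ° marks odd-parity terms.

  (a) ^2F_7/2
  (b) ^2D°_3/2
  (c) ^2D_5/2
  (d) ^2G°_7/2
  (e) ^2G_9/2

(a)–(b): forbidden (ΔJ).
(a)–(c): forbidden (parity).
(a)–(d): allowed.
(a)–(e): forbidden (parity).
(b)–(c): allowed.
(b)–(d): forbidden (parity, ΔL, ΔJ).
(b)–(e): forbidden (ΔL, ΔJ).
(c)–(d): forbidden (ΔL).
(c)–(e): forbidden (parity, ΔL, ΔJ).
(d)–(e): allowed.
Allowed pairs: 3 of 10.

3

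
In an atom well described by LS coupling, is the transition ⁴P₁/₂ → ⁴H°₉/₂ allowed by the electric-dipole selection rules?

Reading off the term symbols: S 3/2→3/2, L 1→5, J 1/2→9/2, parity even→odd.
Parity must change: even → odd — ✓.
ΔS = 0: S: 3/2 → 3/2 — ✓.
ΔL = 0, ±1 (not L=0↔0): L: 1 → 5, ΔL = +4 — ✗.
ΔJ = 0, ±1 (not J=0↔0): J: 1/2 → 9/2, ΔJ = +4 — ✗.
Rule(s) violated: ΔL, ΔJ.

forbidden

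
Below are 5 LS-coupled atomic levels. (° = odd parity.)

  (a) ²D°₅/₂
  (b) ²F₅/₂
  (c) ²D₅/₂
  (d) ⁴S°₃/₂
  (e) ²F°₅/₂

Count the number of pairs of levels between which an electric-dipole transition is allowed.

4

(a)–(b): allowed.
(a)–(c): allowed.
(a)–(d): forbidden (parity, ΔS, ΔL).
(a)–(e): forbidden (parity).
(b)–(c): forbidden (parity).
(b)–(d): forbidden (ΔS, ΔL).
(b)–(e): allowed.
(c)–(d): forbidden (ΔS, ΔL).
(c)–(e): allowed.
(d)–(e): forbidden (parity, ΔS, ΔL).
Allowed pairs: 4 of 10.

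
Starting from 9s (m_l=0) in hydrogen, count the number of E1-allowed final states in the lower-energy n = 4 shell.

E1 requires Δl = ±1, so l_f ∈ {-1, 1}; with 0 ≤ l_f ≤ n_f−1 = 3, the allowed l_f values are {1}.
For l_f = 1: m_f ∈ {m_i−1, m_i, m_i+1} ∩ [−1, 1] = {-1, 0, 1} → 3 states.
Total: 3.

3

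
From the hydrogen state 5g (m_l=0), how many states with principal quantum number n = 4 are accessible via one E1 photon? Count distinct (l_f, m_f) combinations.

E1 requires Δl = ±1, so l_f ∈ {3, 5}; with 0 ≤ l_f ≤ n_f−1 = 3, the allowed l_f values are {3}.
For l_f = 3: m_f ∈ {m_i−1, m_i, m_i+1} ∩ [−3, 3] = {-1, 0, 1} → 3 states.
Total: 3.

3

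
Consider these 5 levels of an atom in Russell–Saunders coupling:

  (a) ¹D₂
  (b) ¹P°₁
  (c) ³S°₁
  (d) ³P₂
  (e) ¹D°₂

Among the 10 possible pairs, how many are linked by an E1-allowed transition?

3

(a)–(b): allowed.
(a)–(c): forbidden (ΔS, ΔL).
(a)–(d): forbidden (parity, ΔS).
(a)–(e): allowed.
(b)–(c): forbidden (parity, ΔS).
(b)–(d): forbidden (ΔS).
(b)–(e): forbidden (parity).
(c)–(d): allowed.
(c)–(e): forbidden (parity, ΔS, ΔL).
(d)–(e): forbidden (ΔS).
Allowed pairs: 3 of 10.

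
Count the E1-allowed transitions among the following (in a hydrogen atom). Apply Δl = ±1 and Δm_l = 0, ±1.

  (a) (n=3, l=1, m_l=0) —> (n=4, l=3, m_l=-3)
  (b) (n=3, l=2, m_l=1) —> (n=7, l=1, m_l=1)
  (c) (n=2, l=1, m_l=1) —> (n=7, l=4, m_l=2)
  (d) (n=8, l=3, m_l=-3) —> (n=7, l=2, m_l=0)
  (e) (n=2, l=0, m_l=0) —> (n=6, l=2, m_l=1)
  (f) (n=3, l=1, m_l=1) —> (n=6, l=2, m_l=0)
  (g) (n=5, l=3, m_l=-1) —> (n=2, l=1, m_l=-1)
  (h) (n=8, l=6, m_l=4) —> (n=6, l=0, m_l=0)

(a) forbidden — Δl = +2 (E1 requires Δl = ±1); Δm_l = -3 (E1 requires Δm_l = 0, ±1)
(b) allowed
(c) forbidden — Δl = +3 (E1 requires Δl = ±1)
(d) forbidden — Δm_l = +3 (E1 requires Δm_l = 0, ±1)
(e) forbidden — Δl = +2 (E1 requires Δl = ±1)
(f) allowed
(g) forbidden — Δl = -2 (E1 requires Δl = ±1)
(h) forbidden — Δl = -6 (E1 requires Δl = ±1); Δm_l = -4 (E1 requires Δm_l = 0, ±1)
Total allowed: 2 of 8.

2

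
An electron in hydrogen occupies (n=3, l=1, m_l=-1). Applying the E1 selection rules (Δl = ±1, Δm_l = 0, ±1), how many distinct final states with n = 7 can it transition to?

4

E1 requires Δl = ±1, so l_f ∈ {0, 2}; with 0 ≤ l_f ≤ n_f−1 = 6, the allowed l_f values are {0, 2}.
For l_f = 0: m_f ∈ {m_i−1, m_i, m_i+1} ∩ [−0, 0] = {0} → 1 state.
For l_f = 2: m_f ∈ {m_i−1, m_i, m_i+1} ∩ [−2, 2] = {-2, -1, 0} → 3 states.
Total: 4.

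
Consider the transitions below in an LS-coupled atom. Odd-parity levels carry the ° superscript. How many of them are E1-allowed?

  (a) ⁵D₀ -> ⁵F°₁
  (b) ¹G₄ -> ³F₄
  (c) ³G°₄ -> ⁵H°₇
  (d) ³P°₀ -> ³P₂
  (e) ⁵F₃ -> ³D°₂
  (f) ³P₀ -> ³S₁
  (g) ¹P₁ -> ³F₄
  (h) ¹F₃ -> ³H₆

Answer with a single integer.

(a) allowed
(b) forbidden (parity, ΔS fail)
(c) forbidden (parity, ΔS, ΔJ fail)
(d) forbidden (ΔJ fails)
(e) forbidden (ΔS fails)
(f) forbidden (parity fails)
(g) forbidden (parity, ΔS, ΔL, ΔJ fail)
(h) forbidden (parity, ΔS, ΔL, ΔJ fail)
Total allowed: 1 of 8.

1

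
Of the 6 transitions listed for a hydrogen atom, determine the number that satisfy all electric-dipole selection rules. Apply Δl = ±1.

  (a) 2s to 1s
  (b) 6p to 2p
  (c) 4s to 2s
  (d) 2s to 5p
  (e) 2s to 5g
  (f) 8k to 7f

(a) forbidden — Δl = +0 (E1 requires Δl = ±1)
(b) forbidden — Δl = +0 (E1 requires Δl = ±1)
(c) forbidden — Δl = +0 (E1 requires Δl = ±1)
(d) allowed
(e) forbidden — Δl = +4 (E1 requires Δl = ±1)
(f) forbidden — Δl = -4 (E1 requires Δl = ±1)
Total allowed: 1 of 6.

1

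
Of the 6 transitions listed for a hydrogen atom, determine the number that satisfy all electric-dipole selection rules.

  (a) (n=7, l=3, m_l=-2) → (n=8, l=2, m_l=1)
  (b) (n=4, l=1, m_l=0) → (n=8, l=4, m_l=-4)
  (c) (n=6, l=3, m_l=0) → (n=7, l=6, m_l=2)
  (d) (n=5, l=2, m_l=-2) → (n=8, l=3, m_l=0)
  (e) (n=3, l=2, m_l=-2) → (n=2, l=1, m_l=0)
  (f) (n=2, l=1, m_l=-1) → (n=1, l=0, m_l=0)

1

(a) forbidden — Δm_l = +3 (E1 requires Δm_l = 0, ±1)
(b) forbidden — Δl = +3 (E1 requires Δl = ±1); Δm_l = -4 (E1 requires Δm_l = 0, ±1)
(c) forbidden — Δl = +3 (E1 requires Δl = ±1); Δm_l = +2 (E1 requires Δm_l = 0, ±1)
(d) forbidden — Δm_l = +2 (E1 requires Δm_l = 0, ±1)
(e) forbidden — Δm_l = +2 (E1 requires Δm_l = 0, ±1)
(f) allowed
Total allowed: 1 of 6.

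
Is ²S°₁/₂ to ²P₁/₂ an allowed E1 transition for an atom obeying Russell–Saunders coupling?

Initial level: S=1/2, L=0, J=1/2, parity odd. Final level: S=1/2, L=1, J=1/2, parity even.
Parity must change: odd → even — ok.
ΔS = 0: S: 1/2 → 1/2 — ok.
ΔL = 0, ±1 (not L=0↔0): L: 0 → 1, ΔL = +1 — ok.
ΔJ = 0, ±1 (not J=0↔0): J: 1/2 → 1/2, ΔJ = +0 — ok.
All four E1 rules are satisfied.

allowed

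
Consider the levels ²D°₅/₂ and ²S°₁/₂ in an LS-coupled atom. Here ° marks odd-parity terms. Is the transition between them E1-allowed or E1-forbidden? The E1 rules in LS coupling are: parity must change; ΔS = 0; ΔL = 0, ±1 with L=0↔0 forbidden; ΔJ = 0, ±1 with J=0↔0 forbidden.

forbidden

Parity must change: odd → odd — fails.
ΔS = 0: S: 1/2 → 1/2 — ok.
ΔL = 0, ±1 (not L=0↔0): L: 2 → 0, ΔL = -2 — fails.
ΔJ = 0, ±1 (not J=0↔0): J: 5/2 → 1/2, ΔJ = -2 — fails.
Rule(s) violated: parity, ΔL, ΔJ.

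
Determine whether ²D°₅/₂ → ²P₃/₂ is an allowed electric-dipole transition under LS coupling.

Parity must change: odd → even — ok.
ΔS = 0: S: 1/2 → 1/2 — ok.
ΔL = 0, ±1 (not L=0↔0): L: 2 → 1, ΔL = -1 — ok.
ΔJ = 0, ±1 (not J=0↔0): J: 5/2 → 3/2, ΔJ = -1 — ok.
All four E1 rules are satisfied.

allowed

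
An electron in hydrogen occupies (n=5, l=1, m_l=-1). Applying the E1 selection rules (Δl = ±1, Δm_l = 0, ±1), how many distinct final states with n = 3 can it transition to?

E1 requires Δl = ±1, so l_f ∈ {0, 2}; with 0 ≤ l_f ≤ n_f−1 = 2, the allowed l_f values are {0, 2}.
For l_f = 0: m_f ∈ {m_i−1, m_i, m_i+1} ∩ [−0, 0] = {0} → 1 state.
For l_f = 2: m_f ∈ {m_i−1, m_i, m_i+1} ∩ [−2, 2] = {-2, -1, 0} → 3 states.
Total: 4.

4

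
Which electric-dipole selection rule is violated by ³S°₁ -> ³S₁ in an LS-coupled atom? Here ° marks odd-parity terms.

the L=0 ↔ L=0 exclusion

Parity must change: odd → even — ✓.
ΔS = 0: S: 1 → 1 — ✓.
ΔL = 0, ±1 (not L=0↔0): L: 0 → 0, ΔL = +0 — ✗.
ΔJ = 0, ±1 (not J=0↔0): J: 1 → 1, ΔJ = +0 — ✓.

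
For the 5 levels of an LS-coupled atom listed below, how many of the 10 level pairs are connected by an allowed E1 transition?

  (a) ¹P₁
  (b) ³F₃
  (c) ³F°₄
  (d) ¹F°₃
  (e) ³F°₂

2

(a)–(b): forbidden (parity, ΔS, ΔL, ΔJ).
(a)–(c): forbidden (ΔS, ΔL, ΔJ).
(a)–(d): forbidden (ΔL, ΔJ).
(a)–(e): forbidden (ΔS, ΔL).
(b)–(c): allowed.
(b)–(d): forbidden (ΔS).
(b)–(e): allowed.
(c)–(d): forbidden (parity, ΔS).
(c)–(e): forbidden (parity, ΔJ).
(d)–(e): forbidden (parity, ΔS).
Allowed pairs: 2 of 10.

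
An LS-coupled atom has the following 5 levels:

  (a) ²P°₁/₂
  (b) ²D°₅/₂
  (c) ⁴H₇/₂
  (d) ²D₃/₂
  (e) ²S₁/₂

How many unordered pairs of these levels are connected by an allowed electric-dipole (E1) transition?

3

(a)–(b): forbidden (parity, ΔJ).
(a)–(c): forbidden (ΔS, ΔL, ΔJ).
(a)–(d): allowed.
(a)–(e): allowed.
(b)–(c): forbidden (ΔS, ΔL).
(b)–(d): allowed.
(b)–(e): forbidden (ΔL, ΔJ).
(c)–(d): forbidden (parity, ΔS, ΔL, ΔJ).
(c)–(e): forbidden (parity, ΔS, ΔL, ΔJ).
(d)–(e): forbidden (parity, ΔL).
Allowed pairs: 3 of 10.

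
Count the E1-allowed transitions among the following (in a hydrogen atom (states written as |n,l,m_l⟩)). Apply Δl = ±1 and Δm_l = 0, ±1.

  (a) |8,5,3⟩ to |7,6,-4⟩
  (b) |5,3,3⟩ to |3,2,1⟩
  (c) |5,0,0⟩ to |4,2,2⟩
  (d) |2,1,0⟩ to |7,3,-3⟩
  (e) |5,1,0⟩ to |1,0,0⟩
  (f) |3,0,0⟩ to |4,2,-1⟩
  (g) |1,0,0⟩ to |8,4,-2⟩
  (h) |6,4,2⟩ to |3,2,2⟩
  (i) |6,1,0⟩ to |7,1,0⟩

(a) forbidden — Δm_l = -7 (E1 requires Δm_l = 0, ±1)
(b) forbidden — Δm_l = -2 (E1 requires Δm_l = 0, ±1)
(c) forbidden — Δl = +2 (E1 requires Δl = ±1); Δm_l = +2 (E1 requires Δm_l = 0, ±1)
(d) forbidden — Δl = +2 (E1 requires Δl = ±1); Δm_l = -3 (E1 requires Δm_l = 0, ±1)
(e) allowed
(f) forbidden — Δl = +2 (E1 requires Δl = ±1)
(g) forbidden — Δl = +4 (E1 requires Δl = ±1); Δm_l = -2 (E1 requires Δm_l = 0, ±1)
(h) forbidden — Δl = -2 (E1 requires Δl = ±1)
(i) forbidden — Δl = +0 (E1 requires Δl = ±1)
Total allowed: 1 of 9.

1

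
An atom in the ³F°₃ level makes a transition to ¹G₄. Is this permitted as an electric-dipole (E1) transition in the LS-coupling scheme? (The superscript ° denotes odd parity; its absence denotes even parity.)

ΔS = 0: S: 1 → 0 — ✗.
ΔL = 0, ±1 (not L=0↔0): L: 3 → 4, ΔL = +1 — ✓.
ΔJ = 0, ±1 (not J=0↔0): J: 3 → 4, ΔJ = +1 — ✓.
Parity must change: odd → even — ✓.
Rule(s) violated: ΔS.

forbidden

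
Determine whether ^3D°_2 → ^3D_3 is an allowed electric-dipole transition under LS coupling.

Reading off the term symbols: S 1→1, L 2→2, J 2→3, parity odd→even.
ΔL = 0, ±1 (not L=0↔0): L: 2 → 2, ΔL = +0 — satisfied.
Parity must change: odd → even — satisfied.
ΔJ = 0, ±1 (not J=0↔0): J: 2 → 3, ΔJ = +1 — satisfied.
ΔS = 0: S: 1 → 1 — satisfied.
All four E1 rules are satisfied.

allowed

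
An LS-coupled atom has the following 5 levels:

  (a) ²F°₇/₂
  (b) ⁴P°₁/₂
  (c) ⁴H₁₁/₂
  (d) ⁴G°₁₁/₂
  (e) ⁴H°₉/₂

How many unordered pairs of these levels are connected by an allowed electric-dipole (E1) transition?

(a)–(b): forbidden (parity, ΔS, ΔL, ΔJ).
(a)–(c): forbidden (ΔS, ΔL, ΔJ).
(a)–(d): forbidden (parity, ΔS, ΔJ).
(a)–(e): forbidden (parity, ΔS, ΔL).
(b)–(c): forbidden (ΔL, ΔJ).
(b)–(d): forbidden (parity, ΔL, ΔJ).
(b)–(e): forbidden (parity, ΔL, ΔJ).
(c)–(d): allowed.
(c)–(e): allowed.
(d)–(e): forbidden (parity).
Allowed pairs: 2 of 10.

2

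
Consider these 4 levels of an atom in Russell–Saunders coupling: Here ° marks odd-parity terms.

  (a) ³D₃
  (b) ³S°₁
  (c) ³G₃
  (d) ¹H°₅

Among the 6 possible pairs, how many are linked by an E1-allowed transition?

0

(a)–(b): forbidden (ΔL, ΔJ).
(a)–(c): forbidden (parity, ΔL).
(a)–(d): forbidden (ΔS, ΔL, ΔJ).
(b)–(c): forbidden (ΔL, ΔJ).
(b)–(d): forbidden (parity, ΔS, ΔL, ΔJ).
(c)–(d): forbidden (ΔS, ΔJ).
Allowed pairs: 0 of 6.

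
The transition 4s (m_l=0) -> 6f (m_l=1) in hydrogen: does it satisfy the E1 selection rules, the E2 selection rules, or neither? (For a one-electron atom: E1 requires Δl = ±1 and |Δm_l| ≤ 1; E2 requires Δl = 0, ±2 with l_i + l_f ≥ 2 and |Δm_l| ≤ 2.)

Δl = 3 − 0 = +3; l_i + l_f = 3.
Δm_l = +1.
E1 (Δl = ±1, |Δm_l| ≤ 1): not satisfied.
E2 (Δl = 0,±2, l_i+l_f ≥ 2, |Δm_l| ≤ 2): not satisfied.

neither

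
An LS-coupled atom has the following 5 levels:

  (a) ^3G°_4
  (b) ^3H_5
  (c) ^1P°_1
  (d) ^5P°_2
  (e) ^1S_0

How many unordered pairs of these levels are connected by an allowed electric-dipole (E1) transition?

(a)–(b): allowed.
(a)–(c): forbidden (parity, ΔS, ΔL, ΔJ).
(a)–(d): forbidden (parity, ΔS, ΔL, ΔJ).
(a)–(e): forbidden (ΔS, ΔL, ΔJ).
(b)–(c): forbidden (ΔS, ΔL, ΔJ).
(b)–(d): forbidden (ΔS, ΔL, ΔJ).
(b)–(e): forbidden (parity, ΔS, ΔL, ΔJ).
(c)–(d): forbidden (parity, ΔS).
(c)–(e): allowed.
(d)–(e): forbidden (ΔS, ΔJ).
Allowed pairs: 2 of 10.

2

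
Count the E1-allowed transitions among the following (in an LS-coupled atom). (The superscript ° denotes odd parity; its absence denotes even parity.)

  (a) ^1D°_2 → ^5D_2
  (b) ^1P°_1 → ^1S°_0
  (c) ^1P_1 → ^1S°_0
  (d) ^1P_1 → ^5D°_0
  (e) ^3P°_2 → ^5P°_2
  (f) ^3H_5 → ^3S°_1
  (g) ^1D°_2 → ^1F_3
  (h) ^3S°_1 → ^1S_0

(a) forbidden (ΔS fails)
(b) forbidden (parity fails)
(c) allowed
(d) forbidden (ΔS fails)
(e) forbidden (parity, ΔS fail)
(f) forbidden (ΔL, ΔJ fail)
(g) allowed
(h) forbidden (ΔS, ΔL fail)
Total allowed: 2 of 8.

2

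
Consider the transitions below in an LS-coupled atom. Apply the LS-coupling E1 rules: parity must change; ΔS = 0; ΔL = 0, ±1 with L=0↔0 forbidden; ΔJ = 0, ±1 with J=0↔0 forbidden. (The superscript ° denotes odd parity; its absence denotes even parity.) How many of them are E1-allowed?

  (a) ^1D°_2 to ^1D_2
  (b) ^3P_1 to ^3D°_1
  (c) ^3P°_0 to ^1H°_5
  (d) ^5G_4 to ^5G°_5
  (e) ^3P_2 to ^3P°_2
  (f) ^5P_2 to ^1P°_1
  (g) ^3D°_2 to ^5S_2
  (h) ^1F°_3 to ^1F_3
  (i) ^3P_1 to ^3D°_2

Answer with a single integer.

6

(a) allowed
(b) allowed
(c) forbidden (parity, ΔS, ΔL, ΔJ fail)
(d) allowed
(e) allowed
(f) forbidden (ΔS fails)
(g) forbidden (ΔS, ΔL fail)
(h) allowed
(i) allowed
Total allowed: 6 of 9.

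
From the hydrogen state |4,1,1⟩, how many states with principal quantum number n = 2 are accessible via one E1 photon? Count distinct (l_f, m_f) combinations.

1

E1 requires Δl = ±1, so l_f ∈ {0, 2}; with 0 ≤ l_f ≤ n_f−1 = 1, the allowed l_f values are {0}.
For l_f = 0: m_f ∈ {m_i−1, m_i, m_i+1} ∩ [−0, 0] = {0} → 1 state.
Total: 1.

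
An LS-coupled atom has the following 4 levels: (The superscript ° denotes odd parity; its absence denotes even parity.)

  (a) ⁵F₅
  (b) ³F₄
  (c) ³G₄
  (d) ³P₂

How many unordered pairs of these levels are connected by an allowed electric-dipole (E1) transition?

(a)–(b): forbidden (parity, ΔS).
(a)–(c): forbidden (parity, ΔS).
(a)–(d): forbidden (parity, ΔS, ΔL, ΔJ).
(b)–(c): forbidden (parity).
(b)–(d): forbidden (parity, ΔL, ΔJ).
(c)–(d): forbidden (parity, ΔL, ΔJ).
Allowed pairs: 0 of 6.

0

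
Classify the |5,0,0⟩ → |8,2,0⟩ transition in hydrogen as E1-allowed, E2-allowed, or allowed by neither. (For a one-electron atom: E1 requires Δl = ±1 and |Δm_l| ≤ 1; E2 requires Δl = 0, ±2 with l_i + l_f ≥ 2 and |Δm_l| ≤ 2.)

E2

Δl = 2 − 0 = +2; l_i + l_f = 2.
Δm_l = +0.
E1 (Δl = ±1, |Δm_l| ≤ 1): not satisfied.
E2 (Δl = 0,±2, l_i+l_f ≥ 2, |Δm_l| ≤ 2): satisfied.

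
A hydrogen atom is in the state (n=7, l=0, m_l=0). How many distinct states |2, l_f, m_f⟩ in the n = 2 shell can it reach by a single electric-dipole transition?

E1 requires Δl = ±1, so l_f ∈ {-1, 1}; with 0 ≤ l_f ≤ n_f−1 = 1, the allowed l_f values are {1}.
For l_f = 1: m_f ∈ {m_i−1, m_i, m_i+1} ∩ [−1, 1] = {-1, 0, 1} → 3 states.
Total: 3.

3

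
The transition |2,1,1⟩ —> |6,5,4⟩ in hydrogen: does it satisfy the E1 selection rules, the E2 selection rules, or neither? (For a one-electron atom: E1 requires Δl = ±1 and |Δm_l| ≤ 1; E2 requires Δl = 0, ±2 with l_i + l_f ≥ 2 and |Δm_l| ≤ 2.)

Δl = 5 − 1 = +4; l_i + l_f = 6.
Δm_l = +3.
E1 (Δl = ±1, |Δm_l| ≤ 1): not satisfied.
E2 (Δl = 0,±2, l_i+l_f ≥ 2, |Δm_l| ≤ 2): not satisfied.

neither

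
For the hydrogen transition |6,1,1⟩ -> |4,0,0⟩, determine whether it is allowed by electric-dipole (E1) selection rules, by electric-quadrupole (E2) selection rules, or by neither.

Δl = 0 − 1 = -1; l_i + l_f = 1.
Δm_l = -1.
E1 (Δl = ±1, |Δm_l| ≤ 1): satisfied.
E2 (Δl = 0,±2, l_i+l_f ≥ 2, |Δm_l| ≤ 2): not satisfied.

E1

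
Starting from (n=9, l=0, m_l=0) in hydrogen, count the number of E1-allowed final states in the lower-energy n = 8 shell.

E1 requires Δl = ±1, so l_f ∈ {-1, 1}; with 0 ≤ l_f ≤ n_f−1 = 7, the allowed l_f values are {1}.
For l_f = 1: m_f ∈ {m_i−1, m_i, m_i+1} ∩ [−1, 1] = {-1, 0, 1} → 3 states.
Total: 3.

3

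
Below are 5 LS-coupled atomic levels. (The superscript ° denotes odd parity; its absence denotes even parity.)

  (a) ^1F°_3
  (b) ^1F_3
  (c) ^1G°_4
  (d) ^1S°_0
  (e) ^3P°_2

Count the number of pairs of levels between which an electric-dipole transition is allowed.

2

(a)–(b): allowed.
(a)–(c): forbidden (parity).
(a)–(d): forbidden (parity, ΔL, ΔJ).
(a)–(e): forbidden (parity, ΔS, ΔL).
(b)–(c): allowed.
(b)–(d): forbidden (ΔL, ΔJ).
(b)–(e): forbidden (ΔS, ΔL).
(c)–(d): forbidden (parity, ΔL, ΔJ).
(c)–(e): forbidden (parity, ΔS, ΔL, ΔJ).
(d)–(e): forbidden (parity, ΔS, ΔJ).
Allowed pairs: 2 of 10.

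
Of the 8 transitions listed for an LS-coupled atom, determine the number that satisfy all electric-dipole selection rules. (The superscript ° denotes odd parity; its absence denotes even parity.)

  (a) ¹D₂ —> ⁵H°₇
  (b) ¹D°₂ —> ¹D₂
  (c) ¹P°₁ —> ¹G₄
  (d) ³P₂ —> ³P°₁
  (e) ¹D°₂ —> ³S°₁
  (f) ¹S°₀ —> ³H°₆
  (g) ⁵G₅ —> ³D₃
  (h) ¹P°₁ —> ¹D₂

(a) forbidden (ΔS, ΔL, ΔJ fail)
(b) allowed
(c) forbidden (ΔL, ΔJ fail)
(d) allowed
(e) forbidden (parity, ΔS, ΔL fail)
(f) forbidden (parity, ΔS, ΔL, ΔJ fail)
(g) forbidden (parity, ΔS, ΔL, ΔJ fail)
(h) allowed
Total allowed: 3 of 8.

3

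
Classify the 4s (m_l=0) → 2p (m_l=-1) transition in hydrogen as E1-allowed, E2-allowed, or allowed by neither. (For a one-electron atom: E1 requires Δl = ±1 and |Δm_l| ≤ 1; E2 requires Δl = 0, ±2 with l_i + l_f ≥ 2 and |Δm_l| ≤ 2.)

Δl = 1 − 0 = +1; l_i + l_f = 1.
Δm_l = -1.
E1 (Δl = ±1, |Δm_l| ≤ 1): satisfied.
E2 (Δl = 0,±2, l_i+l_f ≥ 2, |Δm_l| ≤ 2): not satisfied.

E1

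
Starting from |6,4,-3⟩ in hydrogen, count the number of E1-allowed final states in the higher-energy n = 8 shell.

5

E1 requires Δl = ±1, so l_f ∈ {3, 5}; with 0 ≤ l_f ≤ n_f−1 = 7, the allowed l_f values are {3, 5}.
For l_f = 3: m_f ∈ {m_i−1, m_i, m_i+1} ∩ [−3, 3] = {-3, -2} → 2 states.
For l_f = 5: m_f ∈ {m_i−1, m_i, m_i+1} ∩ [−5, 5] = {-4, -3, -2} → 3 states.
Total: 5.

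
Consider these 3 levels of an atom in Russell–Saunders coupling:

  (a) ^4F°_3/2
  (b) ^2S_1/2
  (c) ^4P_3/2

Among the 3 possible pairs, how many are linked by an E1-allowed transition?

0

(a)–(b): forbidden (ΔS, ΔL).
(a)–(c): forbidden (ΔL).
(b)–(c): forbidden (parity, ΔS).
Allowed pairs: 0 of 3.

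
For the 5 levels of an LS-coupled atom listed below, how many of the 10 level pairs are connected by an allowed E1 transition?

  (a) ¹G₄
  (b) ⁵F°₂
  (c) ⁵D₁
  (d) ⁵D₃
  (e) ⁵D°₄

3

(a)–(b): forbidden (ΔS, ΔJ).
(a)–(c): forbidden (parity, ΔS, ΔL, ΔJ).
(a)–(d): forbidden (parity, ΔS, ΔL).
(a)–(e): forbidden (ΔS, ΔL).
(b)–(c): allowed.
(b)–(d): allowed.
(b)–(e): forbidden (parity, ΔJ).
(c)–(d): forbidden (parity, ΔJ).
(c)–(e): forbidden (ΔJ).
(d)–(e): allowed.
Allowed pairs: 3 of 10.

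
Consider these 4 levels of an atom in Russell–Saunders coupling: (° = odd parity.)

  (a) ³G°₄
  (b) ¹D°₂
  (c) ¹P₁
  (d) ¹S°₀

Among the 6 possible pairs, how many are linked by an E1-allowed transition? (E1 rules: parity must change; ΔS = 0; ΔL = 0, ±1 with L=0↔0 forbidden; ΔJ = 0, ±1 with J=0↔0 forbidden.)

2

(a)–(b): forbidden (parity, ΔS, ΔL, ΔJ).
(a)–(c): forbidden (ΔS, ΔL, ΔJ).
(a)–(d): forbidden (parity, ΔS, ΔL, ΔJ).
(b)–(c): allowed.
(b)–(d): forbidden (parity, ΔL, ΔJ).
(c)–(d): allowed.
Allowed pairs: 2 of 6.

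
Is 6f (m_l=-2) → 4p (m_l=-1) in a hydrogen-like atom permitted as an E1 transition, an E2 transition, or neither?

E2

Δl = 1 − 3 = -2; l_i + l_f = 4.
Δm_l = +1.
E1 (Δl = ±1, |Δm_l| ≤ 1): not satisfied.
E2 (Δl = 0,±2, l_i+l_f ≥ 2, |Δm_l| ≤ 2): satisfied.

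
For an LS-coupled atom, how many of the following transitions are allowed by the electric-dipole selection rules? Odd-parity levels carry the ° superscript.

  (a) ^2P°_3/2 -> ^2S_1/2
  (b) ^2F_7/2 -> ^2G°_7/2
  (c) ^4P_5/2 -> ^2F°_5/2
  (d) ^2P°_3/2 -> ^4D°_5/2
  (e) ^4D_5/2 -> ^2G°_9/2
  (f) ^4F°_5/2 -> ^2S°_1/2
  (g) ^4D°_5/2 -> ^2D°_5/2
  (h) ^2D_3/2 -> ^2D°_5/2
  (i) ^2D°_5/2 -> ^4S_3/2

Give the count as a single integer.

(a) allowed
(b) allowed
(c) forbidden (ΔS, ΔL fail)
(d) forbidden (parity, ΔS fail)
(e) forbidden (ΔS, ΔL, ΔJ fail)
(f) forbidden (parity, ΔS, ΔL, ΔJ fail)
(g) forbidden (parity, ΔS fail)
(h) allowed
(i) forbidden (ΔS, ΔL fail)
Total allowed: 3 of 9.

3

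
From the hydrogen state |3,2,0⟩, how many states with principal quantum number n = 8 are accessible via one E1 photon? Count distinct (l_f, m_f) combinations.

E1 requires Δl = ±1, so l_f ∈ {1, 3}; with 0 ≤ l_f ≤ n_f−1 = 7, the allowed l_f values are {1, 3}.
For l_f = 1: m_f ∈ {m_i−1, m_i, m_i+1} ∩ [−1, 1] = {-1, 0, 1} → 3 states.
For l_f = 3: m_f ∈ {m_i−1, m_i, m_i+1} ∩ [−3, 3] = {-1, 0, 1} → 3 states.
Total: 6.

6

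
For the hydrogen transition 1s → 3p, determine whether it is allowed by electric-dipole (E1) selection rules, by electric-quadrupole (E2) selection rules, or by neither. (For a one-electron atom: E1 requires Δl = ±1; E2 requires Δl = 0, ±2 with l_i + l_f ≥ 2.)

E1

Δl = 1 − 0 = +1; l_i + l_f = 1.
E1 (Δl = ±1): satisfied.
E2 (Δl = 0,±2, l_i+l_f ≥ 2): not satisfied.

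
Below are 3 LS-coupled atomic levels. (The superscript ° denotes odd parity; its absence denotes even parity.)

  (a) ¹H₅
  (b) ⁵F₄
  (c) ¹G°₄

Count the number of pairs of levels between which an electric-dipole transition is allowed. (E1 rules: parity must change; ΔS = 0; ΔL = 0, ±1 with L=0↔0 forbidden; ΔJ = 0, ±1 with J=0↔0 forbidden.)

(a)–(b): forbidden (parity, ΔS, ΔL).
(a)–(c): allowed.
(b)–(c): forbidden (ΔS).
Allowed pairs: 1 of 3.

1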